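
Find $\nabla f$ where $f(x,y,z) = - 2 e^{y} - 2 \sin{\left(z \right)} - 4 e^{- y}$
(0, -2*exp(y) + 4*exp(-y), -2*cos(z))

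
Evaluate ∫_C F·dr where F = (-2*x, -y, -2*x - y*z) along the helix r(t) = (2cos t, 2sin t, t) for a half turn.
-2*pi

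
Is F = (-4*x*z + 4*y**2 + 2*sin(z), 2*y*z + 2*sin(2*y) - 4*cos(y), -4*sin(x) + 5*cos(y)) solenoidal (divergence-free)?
No, ∇·F = -2*z + 4*sin(y) + 4*cos(2*y)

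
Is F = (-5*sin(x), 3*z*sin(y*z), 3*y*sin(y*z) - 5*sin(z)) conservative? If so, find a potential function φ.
Yes, F is conservative. φ = 5*cos(x) + 5*cos(z) - 3*cos(y*z)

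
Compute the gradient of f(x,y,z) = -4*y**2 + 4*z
(0, -8*y, 4)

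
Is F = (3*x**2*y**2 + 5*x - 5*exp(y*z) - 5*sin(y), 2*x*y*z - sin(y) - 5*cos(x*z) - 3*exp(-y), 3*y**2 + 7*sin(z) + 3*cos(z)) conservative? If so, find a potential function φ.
No, ∇×F = (-2*x*y - 5*x*sin(x*z) + 6*y, -5*y*exp(y*z), -6*x**2*y + 2*y*z + 5*z*exp(y*z) + 5*z*sin(x*z) + 5*cos(y)) ≠ 0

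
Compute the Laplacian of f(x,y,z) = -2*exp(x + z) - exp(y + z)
-4*exp(x + z) - 2*exp(y + z)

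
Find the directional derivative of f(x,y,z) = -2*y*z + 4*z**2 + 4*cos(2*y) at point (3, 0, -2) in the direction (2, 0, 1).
-16*sqrt(5)/5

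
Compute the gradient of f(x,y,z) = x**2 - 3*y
(2*x, -3, 0)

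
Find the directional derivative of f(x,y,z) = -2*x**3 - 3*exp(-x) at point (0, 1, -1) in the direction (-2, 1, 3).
-3*sqrt(14)/7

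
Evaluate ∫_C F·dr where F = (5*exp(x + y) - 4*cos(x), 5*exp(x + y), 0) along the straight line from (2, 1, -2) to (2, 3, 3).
-5*(1 - exp(2))*exp(3)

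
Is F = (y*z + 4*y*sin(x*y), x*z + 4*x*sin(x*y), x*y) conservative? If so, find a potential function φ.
Yes, F is conservative. φ = x*y*z - 4*cos(x*y)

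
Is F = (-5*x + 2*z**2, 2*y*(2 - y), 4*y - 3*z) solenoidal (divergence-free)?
No, ∇·F = -4*y - 4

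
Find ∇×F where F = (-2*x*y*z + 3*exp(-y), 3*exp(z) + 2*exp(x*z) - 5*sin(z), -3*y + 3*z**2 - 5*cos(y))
(-2*x*exp(x*z) - 3*exp(z) + 5*sin(y) + 5*cos(z) - 3, -2*x*y, (2*z*(x + exp(x*z))*exp(y) + 3)*exp(-y))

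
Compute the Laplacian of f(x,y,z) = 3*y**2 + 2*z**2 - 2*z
10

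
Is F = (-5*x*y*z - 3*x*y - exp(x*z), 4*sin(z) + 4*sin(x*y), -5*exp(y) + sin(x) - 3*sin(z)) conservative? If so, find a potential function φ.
No, ∇×F = (-5*exp(y) - 4*cos(z), -5*x*y - x*exp(x*z) - cos(x), 5*x*z + 3*x + 4*y*cos(x*y)) ≠ 0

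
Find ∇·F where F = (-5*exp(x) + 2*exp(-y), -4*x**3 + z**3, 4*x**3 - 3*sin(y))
-5*exp(x)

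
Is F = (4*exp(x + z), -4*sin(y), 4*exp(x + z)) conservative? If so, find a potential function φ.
Yes, F is conservative. φ = 4*exp(x + z) + 4*cos(y)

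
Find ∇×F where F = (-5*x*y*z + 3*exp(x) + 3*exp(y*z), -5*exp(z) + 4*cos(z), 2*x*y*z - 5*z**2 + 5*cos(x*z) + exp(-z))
(2*x*z + 5*exp(z) + 4*sin(z), -5*x*y - 2*y*z + 3*y*exp(y*z) + 5*z*sin(x*z), z*(5*x - 3*exp(y*z)))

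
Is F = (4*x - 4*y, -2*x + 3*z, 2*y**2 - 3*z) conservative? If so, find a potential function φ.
No, ∇×F = (4*y - 3, 0, 2) ≠ 0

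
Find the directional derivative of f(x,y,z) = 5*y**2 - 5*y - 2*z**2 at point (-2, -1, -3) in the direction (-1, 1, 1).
-sqrt(3)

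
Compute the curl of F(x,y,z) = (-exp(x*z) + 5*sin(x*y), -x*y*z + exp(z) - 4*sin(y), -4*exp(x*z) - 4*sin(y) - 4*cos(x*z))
(x*y - exp(z) - 4*cos(y), -x*exp(x*z) + 4*z*exp(x*z) - 4*z*sin(x*z), -5*x*cos(x*y) - y*z)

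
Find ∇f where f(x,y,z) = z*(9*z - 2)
(0, 0, 18*z - 2)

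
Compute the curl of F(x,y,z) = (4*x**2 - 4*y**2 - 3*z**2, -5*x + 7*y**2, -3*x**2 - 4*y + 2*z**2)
(-4, 6*x - 6*z, 8*y - 5)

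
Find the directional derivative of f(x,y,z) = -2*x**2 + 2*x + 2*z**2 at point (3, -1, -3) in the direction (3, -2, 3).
-3*sqrt(22)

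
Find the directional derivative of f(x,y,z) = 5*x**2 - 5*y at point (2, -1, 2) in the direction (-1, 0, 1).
-10*sqrt(2)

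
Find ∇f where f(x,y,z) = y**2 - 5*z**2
(0, 2*y, -10*z)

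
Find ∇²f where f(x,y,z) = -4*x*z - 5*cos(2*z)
20*cos(2*z)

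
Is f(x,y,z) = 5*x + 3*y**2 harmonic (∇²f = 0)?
No, ∇²f = 6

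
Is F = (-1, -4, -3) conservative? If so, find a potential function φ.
Yes, F is conservative. φ = -x - 4*y - 3*z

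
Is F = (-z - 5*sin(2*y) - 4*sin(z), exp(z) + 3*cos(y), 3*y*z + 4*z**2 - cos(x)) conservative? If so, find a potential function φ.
No, ∇×F = (3*z - exp(z), -sin(x) - 4*cos(z) - 1, 10*cos(2*y)) ≠ 0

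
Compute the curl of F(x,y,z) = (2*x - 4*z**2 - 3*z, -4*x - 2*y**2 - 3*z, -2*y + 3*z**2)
(1, -8*z - 3, -4)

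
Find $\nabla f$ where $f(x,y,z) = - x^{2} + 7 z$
(-2*x, 0, 7)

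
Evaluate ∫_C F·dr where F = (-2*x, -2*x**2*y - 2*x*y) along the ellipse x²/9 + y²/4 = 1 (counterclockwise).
0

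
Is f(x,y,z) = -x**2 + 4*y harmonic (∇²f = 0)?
No, ∇²f = -2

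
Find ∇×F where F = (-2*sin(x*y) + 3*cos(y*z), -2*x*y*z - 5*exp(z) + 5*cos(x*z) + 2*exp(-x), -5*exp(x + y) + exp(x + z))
(2*x*y + 5*x*sin(x*z) + 5*exp(z) - 5*exp(x + y), -3*y*sin(y*z) + 5*exp(x + y) - exp(x + z), 2*x*cos(x*y) - 2*y*z - 5*z*sin(x*z) + 3*z*sin(y*z) - 2*exp(-x))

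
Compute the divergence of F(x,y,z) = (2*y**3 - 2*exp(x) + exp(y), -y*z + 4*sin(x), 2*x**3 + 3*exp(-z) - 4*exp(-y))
-z - 2*exp(x) - 3*exp(-z)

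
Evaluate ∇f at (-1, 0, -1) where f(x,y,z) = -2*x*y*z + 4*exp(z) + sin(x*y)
(0, -3, 4*exp(-1))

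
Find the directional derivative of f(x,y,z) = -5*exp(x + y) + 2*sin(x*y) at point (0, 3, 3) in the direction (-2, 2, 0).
-3*sqrt(2)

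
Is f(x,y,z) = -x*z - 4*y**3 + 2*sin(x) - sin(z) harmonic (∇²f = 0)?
No, ∇²f = -24*y - 2*sin(x) + sin(z)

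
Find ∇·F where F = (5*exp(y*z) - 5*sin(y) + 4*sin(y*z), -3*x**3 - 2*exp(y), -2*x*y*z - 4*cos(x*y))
-2*x*y - 2*exp(y)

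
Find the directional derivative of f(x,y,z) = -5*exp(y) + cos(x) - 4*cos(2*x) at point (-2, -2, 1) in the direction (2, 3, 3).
sqrt(22)*(-15 + 2*(sin(2) - 8*sin(4))*exp(2))*exp(-2)/22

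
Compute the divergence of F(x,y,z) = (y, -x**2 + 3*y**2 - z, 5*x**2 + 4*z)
6*y + 4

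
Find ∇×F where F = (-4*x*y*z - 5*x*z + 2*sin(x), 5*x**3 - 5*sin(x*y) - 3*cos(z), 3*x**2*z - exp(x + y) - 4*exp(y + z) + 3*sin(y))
(-exp(x + y) - 4*exp(y + z) - 3*sin(z) + 3*cos(y), -4*x*y - 6*x*z - 5*x + exp(x + y), 15*x**2 + 4*x*z - 5*y*cos(x*y))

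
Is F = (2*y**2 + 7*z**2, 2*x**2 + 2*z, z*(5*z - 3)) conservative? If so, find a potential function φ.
No, ∇×F = (-2, 14*z, 4*x - 4*y) ≠ 0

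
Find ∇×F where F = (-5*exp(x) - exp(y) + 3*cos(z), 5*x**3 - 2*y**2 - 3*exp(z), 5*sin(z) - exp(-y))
(3*exp(z) + exp(-y), -3*sin(z), 15*x**2 + exp(y))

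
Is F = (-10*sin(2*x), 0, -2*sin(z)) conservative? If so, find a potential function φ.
Yes, F is conservative. φ = 5*cos(2*x) + 2*cos(z)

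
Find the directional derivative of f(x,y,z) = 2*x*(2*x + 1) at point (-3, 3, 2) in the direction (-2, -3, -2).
44*sqrt(17)/17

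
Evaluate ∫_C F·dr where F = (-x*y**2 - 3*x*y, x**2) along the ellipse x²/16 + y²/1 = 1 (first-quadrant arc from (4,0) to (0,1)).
92/3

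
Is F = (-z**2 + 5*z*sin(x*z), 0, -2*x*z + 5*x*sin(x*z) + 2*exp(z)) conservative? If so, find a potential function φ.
Yes, F is conservative. φ = -x*z**2 + 2*exp(z) - 5*cos(x*z)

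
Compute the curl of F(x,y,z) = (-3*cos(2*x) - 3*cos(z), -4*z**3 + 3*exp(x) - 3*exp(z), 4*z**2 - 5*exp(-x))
(12*z**2 + 3*exp(z), 3*sin(z) - 5*exp(-x), 3*exp(x))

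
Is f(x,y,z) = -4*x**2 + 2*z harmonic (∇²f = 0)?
No, ∇²f = -8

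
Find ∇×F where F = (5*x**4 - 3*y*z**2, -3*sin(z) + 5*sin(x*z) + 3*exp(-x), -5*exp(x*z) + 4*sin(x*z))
(-5*x*cos(x*z) + 3*cos(z), z*(-6*y + 5*exp(x*z) - 4*cos(x*z)), 3*z**2 + 5*z*cos(x*z) - 3*exp(-x))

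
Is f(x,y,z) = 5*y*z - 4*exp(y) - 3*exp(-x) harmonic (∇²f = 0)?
No, ∇²f = -4*exp(y) - 3*exp(-x)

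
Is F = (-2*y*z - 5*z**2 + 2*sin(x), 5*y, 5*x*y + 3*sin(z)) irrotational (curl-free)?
No, ∇×F = (5*x, -7*y - 10*z, 2*z)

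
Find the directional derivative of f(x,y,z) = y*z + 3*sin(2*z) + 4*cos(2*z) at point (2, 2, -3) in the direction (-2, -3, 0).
9*sqrt(13)/13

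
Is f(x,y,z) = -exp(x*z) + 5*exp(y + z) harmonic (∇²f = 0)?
No, ∇²f = -x**2*exp(x*z) - z**2*exp(x*z) + 10*exp(y + z)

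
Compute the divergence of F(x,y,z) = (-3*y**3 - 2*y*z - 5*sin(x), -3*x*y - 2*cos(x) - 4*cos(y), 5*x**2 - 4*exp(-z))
-3*x + 4*sin(y) - 5*cos(x) + 4*exp(-z)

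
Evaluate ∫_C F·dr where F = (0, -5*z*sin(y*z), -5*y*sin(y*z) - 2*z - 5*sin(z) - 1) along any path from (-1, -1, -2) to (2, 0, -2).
5 - 5*cos(2)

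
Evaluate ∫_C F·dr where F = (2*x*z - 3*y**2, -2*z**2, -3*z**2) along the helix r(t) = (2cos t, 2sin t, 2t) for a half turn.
-8*pi**3 + 32 + 36*pi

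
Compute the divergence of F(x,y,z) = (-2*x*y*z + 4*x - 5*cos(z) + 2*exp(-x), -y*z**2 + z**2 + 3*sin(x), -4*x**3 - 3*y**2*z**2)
-6*y**2*z - 2*y*z - z**2 + 4 - 2*exp(-x)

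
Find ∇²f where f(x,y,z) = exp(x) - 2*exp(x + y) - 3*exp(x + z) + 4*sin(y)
exp(x) - 4*exp(x + y) - 6*exp(x + z) - 4*sin(y)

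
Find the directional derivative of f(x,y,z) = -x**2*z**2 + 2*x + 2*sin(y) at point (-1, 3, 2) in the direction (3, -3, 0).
sqrt(2)*(5 - cos(3))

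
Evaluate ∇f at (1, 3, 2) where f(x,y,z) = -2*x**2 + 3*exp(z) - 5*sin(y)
(-4, -5*cos(3), 3*exp(2))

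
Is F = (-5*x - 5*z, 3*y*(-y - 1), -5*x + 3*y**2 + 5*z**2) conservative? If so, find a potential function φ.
No, ∇×F = (6*y, 0, 0) ≠ 0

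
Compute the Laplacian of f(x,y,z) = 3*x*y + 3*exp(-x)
3*exp(-x)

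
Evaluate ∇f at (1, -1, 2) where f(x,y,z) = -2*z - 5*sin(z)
(0, 0, -2 - 5*cos(2))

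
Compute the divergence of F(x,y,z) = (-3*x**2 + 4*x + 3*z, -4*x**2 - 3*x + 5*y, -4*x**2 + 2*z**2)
-6*x + 4*z + 9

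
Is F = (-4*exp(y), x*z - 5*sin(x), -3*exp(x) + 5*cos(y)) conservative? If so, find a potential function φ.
No, ∇×F = (-x - 5*sin(y), 3*exp(x), z + 4*exp(y) - 5*cos(x)) ≠ 0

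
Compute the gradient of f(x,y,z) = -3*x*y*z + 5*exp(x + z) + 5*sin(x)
(-3*y*z + 5*exp(x + z) + 5*cos(x), -3*x*z, -3*x*y + 5*exp(x + z))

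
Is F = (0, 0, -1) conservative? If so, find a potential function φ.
Yes, F is conservative. φ = -z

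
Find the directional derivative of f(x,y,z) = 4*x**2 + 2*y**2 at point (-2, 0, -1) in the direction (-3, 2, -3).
24*sqrt(22)/11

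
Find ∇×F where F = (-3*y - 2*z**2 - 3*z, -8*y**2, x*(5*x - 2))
(0, -10*x - 4*z - 1, 3)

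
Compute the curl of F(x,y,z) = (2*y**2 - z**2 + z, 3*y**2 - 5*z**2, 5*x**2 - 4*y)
(10*z - 4, -10*x - 2*z + 1, -4*y)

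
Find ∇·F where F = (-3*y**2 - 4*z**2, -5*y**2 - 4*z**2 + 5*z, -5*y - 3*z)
-10*y - 3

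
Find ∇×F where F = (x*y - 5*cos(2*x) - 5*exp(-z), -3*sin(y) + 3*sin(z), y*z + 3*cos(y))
(z - 3*sin(y) - 3*cos(z), 5*exp(-z), -x)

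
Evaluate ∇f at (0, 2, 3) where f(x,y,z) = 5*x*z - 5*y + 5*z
(15, -5, 5)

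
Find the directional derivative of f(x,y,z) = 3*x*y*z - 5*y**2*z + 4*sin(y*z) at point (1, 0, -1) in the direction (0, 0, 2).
0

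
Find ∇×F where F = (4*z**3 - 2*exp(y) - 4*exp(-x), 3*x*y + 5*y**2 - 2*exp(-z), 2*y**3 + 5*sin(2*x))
(6*y**2 - 2*exp(-z), 12*z**2 - 10*cos(2*x), 3*y + 2*exp(y))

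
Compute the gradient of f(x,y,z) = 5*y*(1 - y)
(0, 5 - 10*y, 0)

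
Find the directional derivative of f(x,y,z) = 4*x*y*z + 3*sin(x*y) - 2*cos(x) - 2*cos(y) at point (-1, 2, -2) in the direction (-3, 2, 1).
sqrt(14)*(2*sin(2) + 3*sin(1) - 12*cos(2) + 28)/7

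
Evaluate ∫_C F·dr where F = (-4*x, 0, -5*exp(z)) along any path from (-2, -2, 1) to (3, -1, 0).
-15 + 5*E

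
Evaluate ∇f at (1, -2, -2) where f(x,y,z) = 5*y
(0, 5, 0)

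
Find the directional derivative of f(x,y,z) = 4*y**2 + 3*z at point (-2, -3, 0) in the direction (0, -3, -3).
21*sqrt(2)/2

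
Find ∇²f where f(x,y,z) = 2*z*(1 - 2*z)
-8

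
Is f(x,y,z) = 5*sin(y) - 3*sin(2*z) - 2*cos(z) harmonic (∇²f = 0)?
No, ∇²f = -5*sin(y) + 12*sin(2*z) + 2*cos(z)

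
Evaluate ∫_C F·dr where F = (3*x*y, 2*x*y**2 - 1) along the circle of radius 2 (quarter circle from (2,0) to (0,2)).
-10 + 2*pi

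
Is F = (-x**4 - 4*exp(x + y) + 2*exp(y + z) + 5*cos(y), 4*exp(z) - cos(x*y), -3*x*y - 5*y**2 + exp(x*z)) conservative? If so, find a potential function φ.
No, ∇×F = (-3*x - 10*y - 4*exp(z), 3*y - z*exp(x*z) + 2*exp(y + z), y*sin(x*y) + 4*exp(x + y) - 2*exp(y + z) + 5*sin(y)) ≠ 0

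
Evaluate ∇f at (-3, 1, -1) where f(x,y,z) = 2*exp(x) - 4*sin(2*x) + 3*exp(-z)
(-8*cos(6) + 2*exp(-3), 0, -3*E)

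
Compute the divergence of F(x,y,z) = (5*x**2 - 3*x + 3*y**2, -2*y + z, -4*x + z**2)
10*x + 2*z - 5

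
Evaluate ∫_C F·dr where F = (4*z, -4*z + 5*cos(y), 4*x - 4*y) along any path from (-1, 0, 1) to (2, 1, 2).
5*sin(1) + 12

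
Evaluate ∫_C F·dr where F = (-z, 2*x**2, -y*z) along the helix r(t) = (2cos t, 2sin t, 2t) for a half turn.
-4*pi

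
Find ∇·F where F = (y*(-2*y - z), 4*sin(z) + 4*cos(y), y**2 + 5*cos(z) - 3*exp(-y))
-4*sin(y) - 5*sin(z)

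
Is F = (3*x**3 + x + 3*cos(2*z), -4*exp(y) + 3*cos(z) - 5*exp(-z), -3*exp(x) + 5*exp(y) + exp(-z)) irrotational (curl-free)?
No, ∇×F = (5*exp(y) + 3*sin(z) - 5*exp(-z), 3*exp(x) - 6*sin(2*z), 0)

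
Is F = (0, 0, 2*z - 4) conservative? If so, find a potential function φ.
Yes, F is conservative. φ = z*(z - 4)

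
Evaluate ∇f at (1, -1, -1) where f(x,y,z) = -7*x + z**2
(-7, 0, -2)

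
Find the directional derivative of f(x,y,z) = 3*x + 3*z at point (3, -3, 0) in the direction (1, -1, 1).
2*sqrt(3)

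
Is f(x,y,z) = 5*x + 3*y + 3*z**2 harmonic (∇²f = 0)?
No, ∇²f = 6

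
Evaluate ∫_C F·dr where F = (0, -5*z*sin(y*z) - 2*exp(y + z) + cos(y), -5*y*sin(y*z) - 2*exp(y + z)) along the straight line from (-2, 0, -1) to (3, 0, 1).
-4*sinh(1)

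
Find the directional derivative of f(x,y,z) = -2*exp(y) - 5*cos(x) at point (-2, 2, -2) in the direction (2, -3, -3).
sqrt(22)*(-5*sin(2) + 3*exp(2))/11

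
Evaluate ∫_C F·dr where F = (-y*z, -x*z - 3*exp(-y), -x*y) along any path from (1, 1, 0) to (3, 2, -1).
-3*exp(-1) + 3*exp(-2) + 6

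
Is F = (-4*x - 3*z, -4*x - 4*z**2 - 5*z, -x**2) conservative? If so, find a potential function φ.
No, ∇×F = (8*z + 5, 2*x - 3, -4) ≠ 0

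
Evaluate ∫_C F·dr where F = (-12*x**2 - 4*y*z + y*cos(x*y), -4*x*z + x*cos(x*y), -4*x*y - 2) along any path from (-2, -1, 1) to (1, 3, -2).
-sin(2) + sin(3) + 2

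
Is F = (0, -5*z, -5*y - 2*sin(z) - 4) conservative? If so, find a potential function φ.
Yes, F is conservative. φ = -5*y*z - 4*z + 2*cos(z)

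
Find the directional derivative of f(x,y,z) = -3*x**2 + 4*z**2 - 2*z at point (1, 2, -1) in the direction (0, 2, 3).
-30*sqrt(13)/13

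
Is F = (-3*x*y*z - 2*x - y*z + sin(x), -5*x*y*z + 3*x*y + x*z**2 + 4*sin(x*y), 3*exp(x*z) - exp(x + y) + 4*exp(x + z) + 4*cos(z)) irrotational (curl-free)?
No, ∇×F = (5*x*y - 2*x*z - exp(x + y), -3*x*y - y - 3*z*exp(x*z) + exp(x + y) - 4*exp(x + z), 3*x*z - 5*y*z + 4*y*cos(x*y) + 3*y + z**2 + z)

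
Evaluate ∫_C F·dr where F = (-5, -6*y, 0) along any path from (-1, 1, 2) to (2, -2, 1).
-24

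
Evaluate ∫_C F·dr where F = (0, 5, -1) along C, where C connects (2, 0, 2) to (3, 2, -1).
13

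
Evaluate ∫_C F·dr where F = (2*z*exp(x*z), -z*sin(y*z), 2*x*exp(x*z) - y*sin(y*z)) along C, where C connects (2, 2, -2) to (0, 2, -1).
cos(2) - 2*exp(-4) - cos(4) + 2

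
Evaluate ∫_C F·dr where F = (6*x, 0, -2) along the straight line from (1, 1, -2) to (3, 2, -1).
22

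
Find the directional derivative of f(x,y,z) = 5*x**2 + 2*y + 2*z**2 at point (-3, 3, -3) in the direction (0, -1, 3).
-19*sqrt(10)/5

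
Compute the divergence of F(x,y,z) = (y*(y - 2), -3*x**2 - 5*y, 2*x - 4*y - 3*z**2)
-6*z - 5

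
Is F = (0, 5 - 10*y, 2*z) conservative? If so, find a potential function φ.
Yes, F is conservative. φ = -5*y**2 + 5*y + z**2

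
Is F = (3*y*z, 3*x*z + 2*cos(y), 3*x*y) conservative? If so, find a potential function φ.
Yes, F is conservative. φ = 3*x*y*z + 2*sin(y)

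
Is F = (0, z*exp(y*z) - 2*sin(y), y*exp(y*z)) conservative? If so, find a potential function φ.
Yes, F is conservative. φ = exp(y*z) + 2*cos(y)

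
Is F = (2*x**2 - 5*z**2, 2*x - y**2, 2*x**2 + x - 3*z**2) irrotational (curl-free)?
No, ∇×F = (0, -4*x - 10*z - 1, 2)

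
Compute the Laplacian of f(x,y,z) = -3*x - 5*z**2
-10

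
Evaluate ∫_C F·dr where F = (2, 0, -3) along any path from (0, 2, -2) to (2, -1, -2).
4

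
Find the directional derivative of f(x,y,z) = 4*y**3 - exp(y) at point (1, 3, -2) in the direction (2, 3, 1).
3*sqrt(14)*(108 - exp(3))/14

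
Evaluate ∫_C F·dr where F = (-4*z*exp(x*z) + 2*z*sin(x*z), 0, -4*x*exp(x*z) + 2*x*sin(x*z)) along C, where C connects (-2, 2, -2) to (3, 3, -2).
-2*cos(6) + 2*cos(4) - 4*exp(-6) + 4*exp(4)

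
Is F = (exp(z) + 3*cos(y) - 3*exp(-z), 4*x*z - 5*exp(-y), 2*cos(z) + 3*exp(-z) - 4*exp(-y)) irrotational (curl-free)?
No, ∇×F = (-4*x + 4*exp(-y), exp(z) + 3*exp(-z), 4*z + 3*sin(y))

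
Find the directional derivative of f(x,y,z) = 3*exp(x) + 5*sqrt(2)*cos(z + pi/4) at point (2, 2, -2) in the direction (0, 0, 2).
-5*sqrt(2)*cos(pi/4 + 2)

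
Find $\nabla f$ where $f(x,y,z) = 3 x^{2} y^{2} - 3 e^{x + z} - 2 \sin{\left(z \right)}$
(6*x*y**2 - 3*exp(x + z), 6*x**2*y, -3*exp(x + z) - 2*cos(z))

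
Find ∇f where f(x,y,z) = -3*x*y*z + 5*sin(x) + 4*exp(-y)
(-3*y*z + 5*cos(x), -3*x*z - 4*exp(-y), -3*x*y)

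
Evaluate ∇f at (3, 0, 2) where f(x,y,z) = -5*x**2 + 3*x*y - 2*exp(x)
(-2*exp(3) - 30, 9, 0)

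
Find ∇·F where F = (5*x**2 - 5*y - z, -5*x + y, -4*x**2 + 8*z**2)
10*x + 16*z + 1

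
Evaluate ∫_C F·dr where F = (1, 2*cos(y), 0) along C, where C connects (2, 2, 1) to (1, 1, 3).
-2*sin(2) - 1 + 2*sin(1)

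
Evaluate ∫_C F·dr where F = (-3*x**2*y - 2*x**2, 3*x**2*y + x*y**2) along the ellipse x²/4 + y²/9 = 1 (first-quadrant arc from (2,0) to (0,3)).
63*pi/8 + 97/3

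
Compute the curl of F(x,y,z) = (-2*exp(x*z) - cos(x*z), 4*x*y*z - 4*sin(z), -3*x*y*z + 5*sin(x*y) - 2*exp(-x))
(-4*x*y - 3*x*z + 5*x*cos(x*y) + 4*cos(z), -2*x*exp(x*z) + x*sin(x*z) + 3*y*z - 5*y*cos(x*y) - 2*exp(-x), 4*y*z)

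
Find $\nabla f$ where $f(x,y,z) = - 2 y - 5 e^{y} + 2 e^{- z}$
(0, -5*exp(y) - 2, -2*exp(-z))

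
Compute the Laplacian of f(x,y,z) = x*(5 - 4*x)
-8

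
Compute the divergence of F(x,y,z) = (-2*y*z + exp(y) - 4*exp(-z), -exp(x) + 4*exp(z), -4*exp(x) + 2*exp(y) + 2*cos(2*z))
-4*sin(2*z)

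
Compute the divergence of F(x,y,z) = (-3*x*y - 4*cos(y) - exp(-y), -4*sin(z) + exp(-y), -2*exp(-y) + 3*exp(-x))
-3*y - exp(-y)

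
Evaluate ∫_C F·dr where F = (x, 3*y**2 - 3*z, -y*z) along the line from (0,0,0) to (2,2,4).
-38/3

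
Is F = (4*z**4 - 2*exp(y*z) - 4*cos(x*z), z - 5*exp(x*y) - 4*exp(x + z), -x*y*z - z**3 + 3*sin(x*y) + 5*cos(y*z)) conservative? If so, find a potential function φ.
No, ∇×F = (-x*z + 3*x*cos(x*y) - 5*z*sin(y*z) + 4*exp(x + z) - 1, 4*x*sin(x*z) + y*z - 2*y*exp(y*z) - 3*y*cos(x*y) + 16*z**3, -5*y*exp(x*y) + 2*z*exp(y*z) - 4*exp(x + z)) ≠ 0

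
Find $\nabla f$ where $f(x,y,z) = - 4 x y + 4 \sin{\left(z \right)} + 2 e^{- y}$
(-4*y, -4*x - 2*exp(-y), 4*cos(z))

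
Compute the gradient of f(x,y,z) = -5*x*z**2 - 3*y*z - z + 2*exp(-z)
(-5*z**2, -3*z, -10*x*z - 3*y - 1 - 2*exp(-z))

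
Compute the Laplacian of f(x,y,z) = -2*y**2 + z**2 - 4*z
-2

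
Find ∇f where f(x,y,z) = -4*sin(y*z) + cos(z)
(0, -4*z*cos(y*z), -4*y*cos(y*z) - sin(z))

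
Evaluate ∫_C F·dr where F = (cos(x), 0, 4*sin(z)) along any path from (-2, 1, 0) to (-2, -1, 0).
0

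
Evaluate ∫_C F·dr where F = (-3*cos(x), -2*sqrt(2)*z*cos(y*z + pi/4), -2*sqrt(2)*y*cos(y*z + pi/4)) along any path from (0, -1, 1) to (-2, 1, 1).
-4*sin(1) + 3*sin(2)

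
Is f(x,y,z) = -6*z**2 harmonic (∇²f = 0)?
No, ∇²f = -12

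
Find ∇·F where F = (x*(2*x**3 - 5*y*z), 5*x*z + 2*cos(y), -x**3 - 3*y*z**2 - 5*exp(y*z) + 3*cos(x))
8*x**3 - 11*y*z - 5*y*exp(y*z) - 2*sin(y)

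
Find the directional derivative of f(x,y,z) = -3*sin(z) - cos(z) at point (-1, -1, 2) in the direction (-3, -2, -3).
3*sqrt(22)*(3*cos(2) - sin(2))/22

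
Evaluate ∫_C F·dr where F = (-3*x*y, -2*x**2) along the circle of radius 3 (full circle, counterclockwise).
0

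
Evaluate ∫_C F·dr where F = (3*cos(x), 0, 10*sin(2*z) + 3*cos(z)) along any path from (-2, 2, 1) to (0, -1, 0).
-5 - 3*sin(1) + 5*cos(2) + 3*sin(2)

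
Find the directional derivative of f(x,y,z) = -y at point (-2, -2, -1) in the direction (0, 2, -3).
-2*sqrt(13)/13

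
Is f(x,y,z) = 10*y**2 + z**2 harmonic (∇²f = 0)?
No, ∇²f = 22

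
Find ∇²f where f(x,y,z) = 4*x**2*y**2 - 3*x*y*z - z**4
8*x**2 + 8*y**2 - 12*z**2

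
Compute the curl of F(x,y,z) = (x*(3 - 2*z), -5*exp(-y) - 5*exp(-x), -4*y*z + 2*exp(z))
(-4*z, -2*x, 5*exp(-x))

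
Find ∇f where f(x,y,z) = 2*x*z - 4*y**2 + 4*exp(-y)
(2*z, -8*y - 4*exp(-y), 2*x)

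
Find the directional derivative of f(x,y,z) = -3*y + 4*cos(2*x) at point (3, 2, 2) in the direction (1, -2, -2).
2 - 8*sin(6)/3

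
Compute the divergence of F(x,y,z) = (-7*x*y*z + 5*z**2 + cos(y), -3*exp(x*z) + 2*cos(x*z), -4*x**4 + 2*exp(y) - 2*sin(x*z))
-2*x*cos(x*z) - 7*y*z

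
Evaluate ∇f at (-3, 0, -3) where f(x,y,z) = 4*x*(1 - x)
(28, 0, 0)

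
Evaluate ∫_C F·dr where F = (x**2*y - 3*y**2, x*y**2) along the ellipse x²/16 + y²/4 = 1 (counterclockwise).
-24*pi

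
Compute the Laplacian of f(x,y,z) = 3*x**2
6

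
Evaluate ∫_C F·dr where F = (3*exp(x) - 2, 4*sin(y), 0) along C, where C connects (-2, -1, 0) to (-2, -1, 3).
0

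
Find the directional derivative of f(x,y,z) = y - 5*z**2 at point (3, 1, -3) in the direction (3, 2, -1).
-2*sqrt(14)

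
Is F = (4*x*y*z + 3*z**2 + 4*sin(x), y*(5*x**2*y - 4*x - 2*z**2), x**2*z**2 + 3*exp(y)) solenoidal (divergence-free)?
No, ∇·F = 10*x**2*y + 2*x**2*z - 4*x + 4*y*z - 2*z**2 + 4*cos(x)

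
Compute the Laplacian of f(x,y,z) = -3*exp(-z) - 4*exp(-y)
-3*exp(-z) - 4*exp(-y)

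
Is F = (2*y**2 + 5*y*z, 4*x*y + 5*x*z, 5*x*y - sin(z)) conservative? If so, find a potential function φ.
Yes, F is conservative. φ = 2*x*y**2 + 5*x*y*z + cos(z)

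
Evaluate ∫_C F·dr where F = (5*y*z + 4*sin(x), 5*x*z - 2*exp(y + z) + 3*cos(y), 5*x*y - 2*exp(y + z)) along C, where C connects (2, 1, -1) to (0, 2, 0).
-2*exp(2) - 3*sin(1) + 4*cos(2) + 3*sin(2) + 8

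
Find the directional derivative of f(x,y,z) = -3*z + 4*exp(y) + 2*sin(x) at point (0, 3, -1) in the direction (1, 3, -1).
sqrt(11)*(5 + 12*exp(3))/11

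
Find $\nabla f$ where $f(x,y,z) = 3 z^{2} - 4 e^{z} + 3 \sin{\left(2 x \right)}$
(6*cos(2*x), 0, 6*z - 4*exp(z))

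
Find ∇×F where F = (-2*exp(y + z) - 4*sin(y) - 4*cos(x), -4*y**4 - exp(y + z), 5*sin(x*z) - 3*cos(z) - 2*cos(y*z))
(2*z*sin(y*z) + exp(y + z), -5*z*cos(x*z) - 2*exp(y + z), 2*exp(y + z) + 4*cos(y))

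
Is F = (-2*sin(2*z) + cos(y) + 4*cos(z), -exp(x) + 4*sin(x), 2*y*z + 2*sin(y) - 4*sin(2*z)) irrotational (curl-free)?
No, ∇×F = (2*z + 2*cos(y), -4*sin(z) - 4*cos(2*z), -exp(x) + sin(y) + 4*cos(x))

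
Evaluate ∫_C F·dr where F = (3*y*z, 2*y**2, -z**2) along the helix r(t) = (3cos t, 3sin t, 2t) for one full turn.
pi**2*(-64*pi/3 - 54)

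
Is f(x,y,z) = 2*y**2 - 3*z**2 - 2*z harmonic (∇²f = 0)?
No, ∇²f = -2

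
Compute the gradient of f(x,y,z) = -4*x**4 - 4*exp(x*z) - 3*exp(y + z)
(-16*x**3 - 4*z*exp(x*z), -3*exp(y + z), -4*x*exp(x*z) - 3*exp(y + z))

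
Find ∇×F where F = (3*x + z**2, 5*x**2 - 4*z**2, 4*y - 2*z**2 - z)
(8*z + 4, 2*z, 10*x)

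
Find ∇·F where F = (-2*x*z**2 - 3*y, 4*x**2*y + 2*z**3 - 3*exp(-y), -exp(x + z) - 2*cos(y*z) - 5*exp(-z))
4*x**2 + 2*y*sin(y*z) - 2*z**2 - exp(x + z) + 5*exp(-z) + 3*exp(-y)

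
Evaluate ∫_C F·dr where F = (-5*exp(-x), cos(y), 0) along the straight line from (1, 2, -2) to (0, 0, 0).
-5*exp(-1) - sin(2) + 5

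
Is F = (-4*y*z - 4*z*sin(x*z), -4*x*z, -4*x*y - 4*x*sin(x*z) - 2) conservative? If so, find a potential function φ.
Yes, F is conservative. φ = -4*x*y*z - 2*z + 4*cos(x*z)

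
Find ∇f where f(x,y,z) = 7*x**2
(14*x, 0, 0)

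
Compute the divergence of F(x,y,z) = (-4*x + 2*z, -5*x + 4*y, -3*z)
-3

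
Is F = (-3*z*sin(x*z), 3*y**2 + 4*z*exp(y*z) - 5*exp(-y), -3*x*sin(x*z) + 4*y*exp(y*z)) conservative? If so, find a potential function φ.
Yes, F is conservative. φ = y**3 + 4*exp(y*z) + 3*cos(x*z) + 5*exp(-y)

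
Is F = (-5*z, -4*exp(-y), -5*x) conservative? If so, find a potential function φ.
Yes, F is conservative. φ = -5*x*z + 4*exp(-y)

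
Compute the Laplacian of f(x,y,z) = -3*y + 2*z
0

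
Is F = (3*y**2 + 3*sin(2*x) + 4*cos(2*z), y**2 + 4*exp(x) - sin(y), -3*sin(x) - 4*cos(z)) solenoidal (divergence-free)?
No, ∇·F = 2*y + 4*sin(z) + 6*cos(2*x) - cos(y)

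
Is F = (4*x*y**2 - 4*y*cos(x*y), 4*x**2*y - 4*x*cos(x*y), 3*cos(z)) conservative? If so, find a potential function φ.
Yes, F is conservative. φ = 2*x**2*y**2 + 3*sin(z) - 4*sin(x*y)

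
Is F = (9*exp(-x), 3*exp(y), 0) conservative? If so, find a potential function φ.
Yes, F is conservative. φ = 3*exp(y) - 9*exp(-x)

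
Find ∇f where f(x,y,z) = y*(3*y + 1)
(0, 6*y + 1, 0)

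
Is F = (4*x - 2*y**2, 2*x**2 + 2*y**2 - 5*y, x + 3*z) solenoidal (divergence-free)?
No, ∇·F = 4*y + 2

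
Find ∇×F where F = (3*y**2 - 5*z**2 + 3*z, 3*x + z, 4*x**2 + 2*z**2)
(-1, -8*x - 10*z + 3, 3 - 6*y)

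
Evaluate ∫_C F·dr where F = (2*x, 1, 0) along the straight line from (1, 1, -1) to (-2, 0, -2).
2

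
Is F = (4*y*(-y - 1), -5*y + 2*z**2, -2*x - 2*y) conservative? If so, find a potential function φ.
No, ∇×F = (-4*z - 2, 2, 8*y + 4) ≠ 0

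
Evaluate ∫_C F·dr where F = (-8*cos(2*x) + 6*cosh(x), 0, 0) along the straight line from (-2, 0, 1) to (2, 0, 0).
-8*sin(4) + 12*sinh(2)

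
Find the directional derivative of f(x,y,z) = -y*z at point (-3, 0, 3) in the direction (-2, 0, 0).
0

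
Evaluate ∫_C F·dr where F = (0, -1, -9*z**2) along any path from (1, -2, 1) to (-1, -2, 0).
3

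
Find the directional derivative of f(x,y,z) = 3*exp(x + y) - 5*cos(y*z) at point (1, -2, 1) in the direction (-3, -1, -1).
-sqrt(11)*(12 + 5*E*sin(2))*exp(-1)/11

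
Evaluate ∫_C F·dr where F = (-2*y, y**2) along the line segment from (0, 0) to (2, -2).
4/3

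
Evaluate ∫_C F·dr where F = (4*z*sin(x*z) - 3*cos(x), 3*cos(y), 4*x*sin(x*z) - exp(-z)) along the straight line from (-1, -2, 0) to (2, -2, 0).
-3*sin(2) - 3*sin(1)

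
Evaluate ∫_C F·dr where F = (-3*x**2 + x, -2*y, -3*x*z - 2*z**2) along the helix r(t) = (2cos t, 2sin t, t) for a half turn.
28 - 2*pi**3/3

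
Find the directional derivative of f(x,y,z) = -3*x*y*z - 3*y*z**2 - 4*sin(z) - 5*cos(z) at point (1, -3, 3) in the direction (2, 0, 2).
sqrt(2)*(5*sin(3) - 4*cos(3) + 90)/2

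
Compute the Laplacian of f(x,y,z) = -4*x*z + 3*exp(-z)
3*exp(-z)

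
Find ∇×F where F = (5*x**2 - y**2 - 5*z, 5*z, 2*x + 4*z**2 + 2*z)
(-5, -7, 2*y)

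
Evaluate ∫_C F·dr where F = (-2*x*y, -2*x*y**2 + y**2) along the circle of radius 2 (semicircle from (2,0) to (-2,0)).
-4*pi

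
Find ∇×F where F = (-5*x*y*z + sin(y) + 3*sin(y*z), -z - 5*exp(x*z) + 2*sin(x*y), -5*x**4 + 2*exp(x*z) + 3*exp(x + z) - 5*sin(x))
(5*x*exp(x*z) + 1, 20*x**3 - 5*x*y + 3*y*cos(y*z) - 2*z*exp(x*z) - 3*exp(x + z) + 5*cos(x), 5*x*z + 2*y*cos(x*y) - 5*z*exp(x*z) - 3*z*cos(y*z) - cos(y))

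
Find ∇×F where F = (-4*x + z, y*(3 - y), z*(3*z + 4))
(0, 1, 0)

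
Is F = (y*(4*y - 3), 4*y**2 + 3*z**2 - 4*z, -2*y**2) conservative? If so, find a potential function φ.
No, ∇×F = (-4*y - 6*z + 4, 0, 3 - 8*y) ≠ 0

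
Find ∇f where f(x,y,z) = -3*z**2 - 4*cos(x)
(4*sin(x), 0, -6*z)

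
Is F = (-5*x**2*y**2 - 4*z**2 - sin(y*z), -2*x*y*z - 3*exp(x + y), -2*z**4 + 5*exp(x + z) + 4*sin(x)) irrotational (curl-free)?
No, ∇×F = (2*x*y, -y*cos(y*z) - 8*z - 5*exp(x + z) - 4*cos(x), 10*x**2*y - 2*y*z + z*cos(y*z) - 3*exp(x + y))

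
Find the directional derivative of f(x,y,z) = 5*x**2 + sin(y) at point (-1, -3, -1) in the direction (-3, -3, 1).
3*sqrt(19)*(10 - cos(3))/19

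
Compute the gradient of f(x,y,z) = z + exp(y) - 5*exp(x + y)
(-5*exp(x + y), exp(y) - 5*exp(x + y), 1)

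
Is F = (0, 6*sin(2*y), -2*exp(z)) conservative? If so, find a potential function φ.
Yes, F is conservative. φ = -2*exp(z) - 3*cos(2*y)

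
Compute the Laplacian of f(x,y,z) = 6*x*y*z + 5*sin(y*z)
-5*(y**2 + z**2)*sin(y*z)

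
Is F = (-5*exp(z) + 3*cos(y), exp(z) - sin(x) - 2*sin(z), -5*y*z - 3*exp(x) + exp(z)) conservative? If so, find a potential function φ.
No, ∇×F = (-5*z - exp(z) + 2*cos(z), 3*exp(x) - 5*exp(z), 3*sin(y) - cos(x)) ≠ 0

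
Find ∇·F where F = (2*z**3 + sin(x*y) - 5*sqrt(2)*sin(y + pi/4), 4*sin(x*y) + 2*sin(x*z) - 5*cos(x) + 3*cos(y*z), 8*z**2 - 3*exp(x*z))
-3*x*exp(x*z) + 4*x*cos(x*y) + y*cos(x*y) - 3*z*sin(y*z) + 16*z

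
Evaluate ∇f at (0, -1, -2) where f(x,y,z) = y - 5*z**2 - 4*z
(0, 1, 16)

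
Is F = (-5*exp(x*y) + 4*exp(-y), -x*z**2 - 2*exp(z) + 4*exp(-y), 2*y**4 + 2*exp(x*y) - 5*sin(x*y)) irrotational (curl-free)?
No, ∇×F = (2*x*z + 2*x*exp(x*y) - 5*x*cos(x*y) + 8*y**3 + 2*exp(z), y*(-2*exp(x*y) + 5*cos(x*y)), 5*x*exp(x*y) - z**2 + 4*exp(-y))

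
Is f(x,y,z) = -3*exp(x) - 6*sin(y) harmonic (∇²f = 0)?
No, ∇²f = -3*exp(x) + 6*sin(y)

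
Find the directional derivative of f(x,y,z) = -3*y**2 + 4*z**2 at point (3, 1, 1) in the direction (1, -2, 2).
28/3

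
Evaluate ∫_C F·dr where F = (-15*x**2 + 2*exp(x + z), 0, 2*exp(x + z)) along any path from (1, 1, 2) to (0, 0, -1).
-2*exp(3) + 2*exp(-1) + 5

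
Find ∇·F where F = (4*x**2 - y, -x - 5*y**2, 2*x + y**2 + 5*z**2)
8*x - 10*y + 10*z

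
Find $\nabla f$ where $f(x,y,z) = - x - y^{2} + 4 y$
(-1, 4 - 2*y, 0)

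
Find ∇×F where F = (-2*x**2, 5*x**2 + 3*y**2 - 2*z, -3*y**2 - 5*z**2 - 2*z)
(2 - 6*y, 0, 10*x)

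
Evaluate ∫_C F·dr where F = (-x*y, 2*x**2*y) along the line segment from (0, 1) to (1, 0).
-1/3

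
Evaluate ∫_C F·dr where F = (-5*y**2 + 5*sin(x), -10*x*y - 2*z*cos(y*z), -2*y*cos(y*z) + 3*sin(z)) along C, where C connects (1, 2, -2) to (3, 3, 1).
-115 + 3*cos(2) - 2*sin(3) + 2*cos(1) - 2*sin(4) - 5*cos(3)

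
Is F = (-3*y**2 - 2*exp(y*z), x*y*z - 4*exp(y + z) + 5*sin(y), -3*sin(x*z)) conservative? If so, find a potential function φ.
No, ∇×F = (-x*y + 4*exp(y + z), -2*y*exp(y*z) + 3*z*cos(x*z), y*z + 6*y + 2*z*exp(y*z)) ≠ 0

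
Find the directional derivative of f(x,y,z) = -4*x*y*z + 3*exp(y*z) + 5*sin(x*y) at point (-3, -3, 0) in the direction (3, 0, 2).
-45*sqrt(13)*(cos(9) + 2)/13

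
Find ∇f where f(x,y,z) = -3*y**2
(0, -6*y, 0)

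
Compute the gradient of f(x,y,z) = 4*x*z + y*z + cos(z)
(4*z, z, 4*x + y - sin(z))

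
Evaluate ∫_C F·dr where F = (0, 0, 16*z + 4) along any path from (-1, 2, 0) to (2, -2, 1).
12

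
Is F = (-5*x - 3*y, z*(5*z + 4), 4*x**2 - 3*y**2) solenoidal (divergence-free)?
No, ∇·F = -5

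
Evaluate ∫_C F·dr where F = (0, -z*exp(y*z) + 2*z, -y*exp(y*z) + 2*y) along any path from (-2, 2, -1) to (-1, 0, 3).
exp(-2) + 3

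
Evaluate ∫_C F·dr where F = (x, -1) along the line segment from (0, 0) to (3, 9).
-9/2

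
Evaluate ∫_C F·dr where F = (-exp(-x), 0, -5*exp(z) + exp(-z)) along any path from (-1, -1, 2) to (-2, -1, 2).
-E + exp(2)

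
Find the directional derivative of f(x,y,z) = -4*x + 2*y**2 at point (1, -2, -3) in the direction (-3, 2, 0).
-4*sqrt(13)/13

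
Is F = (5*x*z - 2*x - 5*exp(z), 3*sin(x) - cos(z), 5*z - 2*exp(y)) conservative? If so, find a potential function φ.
No, ∇×F = (-2*exp(y) - sin(z), 5*x - 5*exp(z), 3*cos(x)) ≠ 0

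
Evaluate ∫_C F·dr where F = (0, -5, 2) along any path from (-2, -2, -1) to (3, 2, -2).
-22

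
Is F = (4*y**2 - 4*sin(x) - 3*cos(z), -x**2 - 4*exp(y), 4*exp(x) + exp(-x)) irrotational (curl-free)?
No, ∇×F = (0, -4*exp(x) + 3*sin(z) + exp(-x), -2*x - 8*y)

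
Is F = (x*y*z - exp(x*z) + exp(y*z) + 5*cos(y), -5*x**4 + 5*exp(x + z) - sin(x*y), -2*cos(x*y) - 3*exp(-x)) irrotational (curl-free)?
No, ∇×F = (2*x*sin(x*y) - 5*exp(x + z), x*y - x*exp(x*z) + y*exp(y*z) - 2*y*sin(x*y) - 3*exp(-x), -20*x**3 - x*z - y*cos(x*y) - z*exp(y*z) + 5*exp(x + z) + 5*sin(y))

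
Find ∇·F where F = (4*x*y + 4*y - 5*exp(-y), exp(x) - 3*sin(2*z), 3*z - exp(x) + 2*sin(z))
4*y + 2*cos(z) + 3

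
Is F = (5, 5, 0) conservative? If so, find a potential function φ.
Yes, F is conservative. φ = 5*x + 5*y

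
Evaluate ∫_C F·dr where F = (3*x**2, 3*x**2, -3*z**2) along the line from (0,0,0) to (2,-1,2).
-4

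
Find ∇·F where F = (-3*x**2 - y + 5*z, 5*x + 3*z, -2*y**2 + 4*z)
4 - 6*x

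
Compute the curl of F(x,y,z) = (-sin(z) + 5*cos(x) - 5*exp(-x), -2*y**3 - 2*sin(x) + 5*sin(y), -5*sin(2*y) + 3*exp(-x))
(-10*cos(2*y), -cos(z) + 3*exp(-x), -2*cos(x))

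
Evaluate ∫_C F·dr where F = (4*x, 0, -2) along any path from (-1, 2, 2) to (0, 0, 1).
0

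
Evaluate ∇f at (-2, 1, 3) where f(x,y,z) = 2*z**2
(0, 0, 12)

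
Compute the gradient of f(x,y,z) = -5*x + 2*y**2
(-5, 4*y, 0)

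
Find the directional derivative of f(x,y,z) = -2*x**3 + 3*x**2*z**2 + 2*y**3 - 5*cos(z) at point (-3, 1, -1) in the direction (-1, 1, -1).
sqrt(3)*(5*sin(1) + 132)/3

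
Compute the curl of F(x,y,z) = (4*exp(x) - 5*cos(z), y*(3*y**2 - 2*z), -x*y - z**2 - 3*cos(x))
(-x + 2*y, y - 3*sin(x) + 5*sin(z), 0)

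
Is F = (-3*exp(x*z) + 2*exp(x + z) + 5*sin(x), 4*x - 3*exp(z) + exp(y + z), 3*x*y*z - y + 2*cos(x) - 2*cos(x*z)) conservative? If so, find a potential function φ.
No, ∇×F = (3*x*z + 3*exp(z) - exp(y + z) - 1, -3*x*exp(x*z) - 3*y*z - 2*z*sin(x*z) + 2*exp(x + z) + 2*sin(x), 4) ≠ 0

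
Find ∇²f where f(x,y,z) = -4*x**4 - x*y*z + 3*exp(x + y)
-48*x**2 + 6*exp(x + y)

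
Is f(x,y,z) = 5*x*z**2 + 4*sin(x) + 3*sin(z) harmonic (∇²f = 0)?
No, ∇²f = 10*x - 4*sin(x) - 3*sin(z)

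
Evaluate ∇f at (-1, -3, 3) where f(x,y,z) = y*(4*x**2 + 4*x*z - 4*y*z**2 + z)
(-12, 211, -207)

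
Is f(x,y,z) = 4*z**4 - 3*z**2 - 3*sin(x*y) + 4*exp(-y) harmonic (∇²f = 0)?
No, ∇²f = 3*x**2*sin(x*y) + 3*y**2*sin(x*y) + 48*z**2 - 6 + 4*exp(-y)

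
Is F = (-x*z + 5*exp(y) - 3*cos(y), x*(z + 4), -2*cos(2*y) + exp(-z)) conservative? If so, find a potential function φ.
No, ∇×F = (-x + 4*sin(2*y), -x, z - 5*exp(y) - 3*sin(y) + 4) ≠ 0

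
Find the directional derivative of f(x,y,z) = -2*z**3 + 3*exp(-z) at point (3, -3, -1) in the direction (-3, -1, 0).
0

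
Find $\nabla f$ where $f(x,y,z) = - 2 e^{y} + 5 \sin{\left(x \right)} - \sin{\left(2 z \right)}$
(5*cos(x), -2*exp(y), -2*cos(2*z))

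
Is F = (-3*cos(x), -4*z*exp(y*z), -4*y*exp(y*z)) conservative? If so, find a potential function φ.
Yes, F is conservative. φ = -4*exp(y*z) - 3*sin(x)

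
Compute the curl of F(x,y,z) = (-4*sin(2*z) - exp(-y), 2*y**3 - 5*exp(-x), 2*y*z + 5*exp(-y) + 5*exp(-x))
(2*z - 5*exp(-y), -8*cos(2*z) + 5*exp(-x), -exp(-y) + 5*exp(-x))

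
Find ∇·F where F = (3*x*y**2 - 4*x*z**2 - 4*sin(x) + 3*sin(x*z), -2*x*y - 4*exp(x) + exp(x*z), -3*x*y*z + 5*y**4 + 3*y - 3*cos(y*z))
-3*x*y - 2*x + 3*y**2 + 3*y*sin(y*z) - 4*z**2 + 3*z*cos(x*z) - 4*cos(x)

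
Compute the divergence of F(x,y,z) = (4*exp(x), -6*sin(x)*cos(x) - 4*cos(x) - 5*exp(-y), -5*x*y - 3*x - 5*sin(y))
4*exp(x) + 5*exp(-y)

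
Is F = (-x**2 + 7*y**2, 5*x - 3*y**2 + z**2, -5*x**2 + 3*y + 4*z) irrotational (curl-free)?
No, ∇×F = (3 - 2*z, 10*x, 5 - 14*y)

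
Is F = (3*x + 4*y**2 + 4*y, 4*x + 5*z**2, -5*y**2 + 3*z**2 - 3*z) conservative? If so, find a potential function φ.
No, ∇×F = (-10*y - 10*z, 0, -8*y) ≠ 0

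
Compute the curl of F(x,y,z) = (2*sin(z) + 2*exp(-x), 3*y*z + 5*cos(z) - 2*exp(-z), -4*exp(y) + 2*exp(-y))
(-3*y - 4*exp(y) + 5*sin(z) - 2*exp(-z) - 2*exp(-y), 2*cos(z), 0)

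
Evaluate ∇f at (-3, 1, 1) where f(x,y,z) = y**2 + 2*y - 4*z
(0, 4, -4)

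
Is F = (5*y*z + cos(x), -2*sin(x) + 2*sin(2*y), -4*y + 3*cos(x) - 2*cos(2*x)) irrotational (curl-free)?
No, ∇×F = (-4, 5*y + 3*sin(x) - 4*sin(2*x), -5*z - 2*cos(x))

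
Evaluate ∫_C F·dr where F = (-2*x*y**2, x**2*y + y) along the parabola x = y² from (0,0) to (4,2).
-30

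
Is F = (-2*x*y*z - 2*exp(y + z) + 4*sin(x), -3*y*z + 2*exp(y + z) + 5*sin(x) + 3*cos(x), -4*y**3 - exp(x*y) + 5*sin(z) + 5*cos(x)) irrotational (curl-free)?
No, ∇×F = (-x*exp(x*y) - 12*y**2 + 3*y - 2*exp(y + z), -2*x*y + y*exp(x*y) - 2*exp(y + z) + 5*sin(x), 2*x*z + 2*exp(y + z) - 3*sin(x) + 5*cos(x))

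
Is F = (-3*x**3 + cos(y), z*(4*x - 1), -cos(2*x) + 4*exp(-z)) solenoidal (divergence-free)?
No, ∇·F = -9*x**2 - 4*exp(-z)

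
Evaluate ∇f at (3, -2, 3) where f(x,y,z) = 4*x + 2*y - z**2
(4, 2, -6)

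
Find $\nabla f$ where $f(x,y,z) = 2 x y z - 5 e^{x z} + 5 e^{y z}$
(z*(2*y - 5*exp(x*z)), z*(2*x + 5*exp(y*z)), 2*x*y - 5*x*exp(x*z) + 5*y*exp(y*z))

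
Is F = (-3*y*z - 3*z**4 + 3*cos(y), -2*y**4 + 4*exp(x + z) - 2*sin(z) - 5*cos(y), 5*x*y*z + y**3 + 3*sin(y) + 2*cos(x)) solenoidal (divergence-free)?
No, ∇·F = 5*x*y - 8*y**3 + 5*sin(y)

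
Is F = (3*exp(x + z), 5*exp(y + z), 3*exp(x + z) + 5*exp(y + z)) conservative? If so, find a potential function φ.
Yes, F is conservative. φ = 3*exp(x + z) + 5*exp(y + z)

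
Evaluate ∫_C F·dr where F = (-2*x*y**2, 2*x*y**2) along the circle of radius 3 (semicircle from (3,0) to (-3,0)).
81*pi/4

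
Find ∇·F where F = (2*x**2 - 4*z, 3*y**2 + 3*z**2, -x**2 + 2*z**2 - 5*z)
4*x + 6*y + 4*z - 5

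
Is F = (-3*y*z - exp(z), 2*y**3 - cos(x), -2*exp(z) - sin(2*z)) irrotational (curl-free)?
No, ∇×F = (0, -3*y - exp(z), 3*z + sin(x))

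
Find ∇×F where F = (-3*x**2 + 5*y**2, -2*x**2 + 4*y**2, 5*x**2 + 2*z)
(0, -10*x, -4*x - 10*y)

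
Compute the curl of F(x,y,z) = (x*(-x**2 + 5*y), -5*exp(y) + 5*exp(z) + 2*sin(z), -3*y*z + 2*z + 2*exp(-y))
(-3*z - 5*exp(z) - 2*cos(z) - 2*exp(-y), 0, -5*x)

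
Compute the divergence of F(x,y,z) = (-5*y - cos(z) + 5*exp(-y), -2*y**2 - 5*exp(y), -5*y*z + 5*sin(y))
-9*y - 5*exp(y)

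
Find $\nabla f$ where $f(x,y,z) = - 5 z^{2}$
(0, 0, -10*z)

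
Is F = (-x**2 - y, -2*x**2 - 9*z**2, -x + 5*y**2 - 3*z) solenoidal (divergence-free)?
No, ∇·F = -2*x - 3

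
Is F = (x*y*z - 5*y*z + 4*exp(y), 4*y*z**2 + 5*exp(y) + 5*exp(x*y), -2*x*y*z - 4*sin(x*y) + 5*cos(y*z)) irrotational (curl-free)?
No, ∇×F = (-2*x*z - 4*x*cos(x*y) - 8*y*z - 5*z*sin(y*z), y*(x + 2*z + 4*cos(x*y) - 5), -x*z + 5*y*exp(x*y) + 5*z - 4*exp(y))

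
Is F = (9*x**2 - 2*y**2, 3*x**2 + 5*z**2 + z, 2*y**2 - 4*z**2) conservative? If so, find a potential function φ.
No, ∇×F = (4*y - 10*z - 1, 0, 6*x + 4*y) ≠ 0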